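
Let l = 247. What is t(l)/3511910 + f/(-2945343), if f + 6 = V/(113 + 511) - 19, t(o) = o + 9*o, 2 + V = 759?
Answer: 459172553917/645451842992112 ≈ 0.00071140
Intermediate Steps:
V = 757 (V = -2 + 759 = 757)
t(o) = 10*o
f = -14843/624 (f = -6 + (757/(113 + 511) - 19) = -6 + (757/624 - 19) = -6 - 11099/624 = -14843/624 ≈ -23.787)
t(l)/3511910 + f/(-2945343) = (10*247)/3511910 - 14843/624/(-2945343) = 2470*(1/3511910) - 14843/624*(-1/2945343) = 247/351191 + 14843/1837894032 = 459172553917/645451842992112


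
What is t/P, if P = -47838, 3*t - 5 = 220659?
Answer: -110332/71757 ≈ -1.5376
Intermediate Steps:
t = 220664/3 (t = 5/3 + (1/3)*220659 = 5/3 + 73553 = 220664/3 ≈ 73555.)
t/P = (220664/3)/(-47838) = (220664/3)*(-1/47838) = -110332/71757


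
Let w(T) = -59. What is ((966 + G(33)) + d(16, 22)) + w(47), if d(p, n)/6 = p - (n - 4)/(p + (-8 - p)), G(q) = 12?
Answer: 2057/2 ≈ 1028.5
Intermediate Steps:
d(p, n) = -3 + 6*p + 3*n/4 (d(p, n) = 6*(p - (n - 4)/(p + (-8 - p))) = 6*(p - (-4 + n)/(-8)) = 6*(p - (-4 + n)*(-1)/8) = 6*(p - (1/2 - n/8)) = 6*(p + (-1/2 + n/8)) = 6*(-1/2 + p + n/8) = -3 + 6*p + 3*n/4)
((966 + G(33)) + d(16, 22)) + w(47) = ((966 + 12) + (-3 + 6*16 + (3/4)*22)) - 59 = (978 + (-3 + 96 + 33/2)) - 59 = (978 + 219/2) - 59 = 2175/2 - 59 = 2057/2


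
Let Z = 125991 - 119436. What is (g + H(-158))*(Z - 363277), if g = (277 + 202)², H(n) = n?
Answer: -81790290326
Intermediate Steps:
Z = 6555
g = 229441 (g = 479² = 229441)
(g + H(-158))*(Z - 363277) = (229441 - 158)*(6555 - 363277) = 229283*(-356722) = -81790290326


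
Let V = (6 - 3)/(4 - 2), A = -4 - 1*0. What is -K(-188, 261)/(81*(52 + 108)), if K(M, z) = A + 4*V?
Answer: -1/6480 ≈ -0.00015432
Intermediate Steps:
A = -4 (A = -4 + 0 = -4)
V = 3/2 ≈ 1.5000
K(M, z) = 2 (K(M, z) = -4 + 4*(3/2) = -4 + 6 = 2)
-K(-188, 261)/(81*(52 + 108)) = -2/(81*(52 + 108)) = -2/(81*160) = -2/12960 = -1*1/6480 = -1/6480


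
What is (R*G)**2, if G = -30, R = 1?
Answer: 900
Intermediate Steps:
(R*G)**2 = (1*(-30))**2 = (-30)**2 = 900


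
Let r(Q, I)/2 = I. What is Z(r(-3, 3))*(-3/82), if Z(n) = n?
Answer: -9/41 ≈ -0.21951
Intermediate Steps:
r(Q, I) = 2*I
Z(r(-3, 3))*(-3/82) = (2*3)*(-3/82) = 6*(-3*1/82) = 6*(-3/82) = -9/41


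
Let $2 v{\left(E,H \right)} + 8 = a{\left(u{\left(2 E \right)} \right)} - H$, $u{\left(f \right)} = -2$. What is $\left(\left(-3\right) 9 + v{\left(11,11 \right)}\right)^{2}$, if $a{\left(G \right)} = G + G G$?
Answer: $\frac{5041}{4} \approx 1260.3$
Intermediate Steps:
$a{\left(G \right)} = G + G^{2}$
$v{\left(E,H \right)} = -3 - \frac{H}{2}$ ($v{\left(E,H \right)} = -4 + \frac{- 2 \left(1 - 2\right) - H}{2} = -4 + \frac{\left(-2\right) \left(-1\right) - H}{2} = -4 + \frac{2 - H}{2} = -4 - \left(-1 + \frac{H}{2}\right) = -3 - \frac{H}{2}$)
$\left(\left(-3\right) 9 + v{\left(11,11 \right)}\right)^{2} = \left(\left(-3\right) 9 - \frac{17}{2}\right)^{2} = \left(-27 - \frac{17}{2}\right)^{2} = \left(- \frac{71}{2}\right)^{2} = \frac{5041}{4}$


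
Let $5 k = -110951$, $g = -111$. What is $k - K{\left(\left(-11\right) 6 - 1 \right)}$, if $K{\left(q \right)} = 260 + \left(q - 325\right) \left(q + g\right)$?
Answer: $- \frac{461131}{5} \approx -92226.0$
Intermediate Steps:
$k = - \frac{110951}{5}$ ($k = \frac{1}{5} \left(-110951\right) = - \frac{110951}{5} \approx -22190.0$)
$K{\left(q \right)} = 260 + \left(-325 + q\right) \left(-111 + q\right)$ ($K{\left(q \right)} = 260 + \left(q - 325\right) \left(q - 111\right) = 260 + \left(-325 + q\right) \left(-111 + q\right)$)
$k - K{\left(\left(-11\right) 6 - 1 \right)} = - \frac{110951}{5} - \left(36335 + \left(\left(-11\right) 6 - 1\right)^{2} - 436 \left(\left(-11\right) 6 - 1\right)\right) = - \frac{110951}{5} - \left(36335 + \left(-66 - 1\right)^{2} - 436 \left(-66 - 1\right)\right) = - \frac{110951}{5} - \left(36335 + \left(-67\right)^{2} - -29212\right) = - \frac{110951}{5} - \left(36335 + 4489 + 29212\right) = - \frac{110951}{5} - 70036 = - \frac{461131}{5}$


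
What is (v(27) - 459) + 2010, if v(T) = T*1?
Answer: 1578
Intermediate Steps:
v(T) = T
(v(27) - 459) + 2010 = (27 - 459) + 2010 = -432 + 2010 = 1578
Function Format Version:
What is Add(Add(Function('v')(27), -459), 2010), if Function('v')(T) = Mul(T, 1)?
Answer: 1578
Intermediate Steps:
Function('v')(T) = T
Add(Add(Function('v')(27), -459), 2010) = Add(Add(27, -459), 2010) = Add(-432, 2010) = 1578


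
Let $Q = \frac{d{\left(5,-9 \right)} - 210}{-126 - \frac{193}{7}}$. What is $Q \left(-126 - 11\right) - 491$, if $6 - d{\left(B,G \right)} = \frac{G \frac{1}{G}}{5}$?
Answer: $- \frac{3618264}{5375} \approx -673.17$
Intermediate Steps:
$d{\left(B,G \right)} = \frac{29}{5}$ ($d{\left(B,G \right)} = 6 - \frac{G \frac{1}{G}}{5} = 6 - 1 \cdot \frac{1}{5} = 6 - \frac{1}{5} = \frac{29}{5}$)
$Q = \frac{7147}{5375}$ ($Q = \frac{\frac{29}{5} - 210}{-126 - \frac{193}{7}} = - \frac{1021}{5 \left(-126 - \frac{193}{7}\right)} = - \frac{1021}{5 \left(- \frac{1075}{7}\right)} = \left(- \frac{1021}{5}\right) \left(- \frac{7}{1075}\right) = \frac{7147}{5375} \approx 1.3297$)
$Q \left(-126 - 11\right) - 491 = \frac{7147 \left(-126 - 11\right)}{5375} - 491 = \frac{7147}{5375} \left(-137\right) - 491 = - \frac{979139}{5375} - 491 = - \frac{3618264}{5375}$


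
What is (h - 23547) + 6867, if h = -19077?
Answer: -35757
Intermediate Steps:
(h - 23547) + 6867 = (-19077 - 23547) + 6867 = -42624 + 6867 = -35757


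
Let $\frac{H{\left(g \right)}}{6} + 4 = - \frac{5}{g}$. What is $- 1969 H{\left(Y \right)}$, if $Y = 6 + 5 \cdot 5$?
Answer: $\frac{1524006}{31} \approx 49162.0$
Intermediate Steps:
$Y = 31$ ($Y = 6 + 25 = 31$)
$H{\left(g \right)} = -24 - \frac{30}{g}$ ($H{\left(g \right)} = -24 + 6 \left(- \frac{5}{g}\right) = -24 - \frac{30}{g}$)
$- 1969 H{\left(Y \right)} = - 1969 \left(-24 - \frac{30}{31}\right) = \left(-1969\right) \left(- \frac{774}{31}\right) = \frac{1524006}{31}$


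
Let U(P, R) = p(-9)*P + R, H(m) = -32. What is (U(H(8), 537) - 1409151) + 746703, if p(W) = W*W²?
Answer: -638583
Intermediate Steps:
p(W) = W³
U(P, R) = R - 729*P (U(P, R) = (-9)³*P + R = -729*P + R = R - 729*P)
(U(H(8), 537) - 1409151) + 746703 = ((537 - 729*(-32)) - 1409151) + 746703 = ((537 + 23328) - 1409151) + 746703 = (23865 - 1409151) + 746703 = -1385286 + 746703 = -638583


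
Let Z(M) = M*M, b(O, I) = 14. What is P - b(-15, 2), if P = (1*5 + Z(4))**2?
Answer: 427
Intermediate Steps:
Z(M) = M**2
P = 441 (P = (1*5 + 4**2)**2 = (5 + 16)**2 = 21**2 = 441)
P - b(-15, 2) = 441 - 1*14 = 441 - 14 = 427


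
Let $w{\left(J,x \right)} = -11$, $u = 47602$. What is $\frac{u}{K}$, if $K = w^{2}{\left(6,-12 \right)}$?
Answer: $\frac{47602}{121} \approx 393.4$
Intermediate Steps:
$K = 121$ ($K = \left(-11\right)^{2} = 121$)
$\frac{u}{K} = \frac{47602}{121}$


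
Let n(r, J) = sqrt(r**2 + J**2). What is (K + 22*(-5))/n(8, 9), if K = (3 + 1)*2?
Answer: -102*sqrt(145)/145 ≈ -8.4706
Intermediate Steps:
n(r, J) = sqrt(J**2 + r**2)
K = 8 (K = 4*2 = 8)
(K + 22*(-5))/n(8, 9) = (8 + 22*(-5))/(sqrt(9**2 + 8**2)) = (8 - 110)/(sqrt(81 + 64)) = -102*sqrt(145)/145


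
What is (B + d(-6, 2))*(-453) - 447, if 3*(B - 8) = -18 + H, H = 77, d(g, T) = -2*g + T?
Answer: -19322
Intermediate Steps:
d(g, T) = T - 2*g
B = 83/3 (B = 8 + (-18 + 77)/3 = 8 + (1/3)*59 = 8 + 59/3 = 83/3 ≈ 27.667)
(B + d(-6, 2))*(-453) - 447 = (83/3 + (2 - 2*(-6)))*(-453) - 447 = (83/3 + (2 + 12))*(-453) - 447 = (83/3 + 14)*(-453) - 447 = (125/3)*(-453) - 447 = -18875 - 447 = -19322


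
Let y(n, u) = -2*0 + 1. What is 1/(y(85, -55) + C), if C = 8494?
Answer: 1/8495 ≈ 0.00011772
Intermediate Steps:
y(n, u) = 1 (y(n, u) = 0 + 1 = 1)
1/(y(85, -55) + C) = 1/(1 + 8494) = 1/8495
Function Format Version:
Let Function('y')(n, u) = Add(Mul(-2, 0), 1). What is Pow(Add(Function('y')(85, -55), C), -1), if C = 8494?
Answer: Rational(1, 8495) ≈ 0.00011772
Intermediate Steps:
Function('y')(n, u) = 1 (Function('y')(n, u) = Add(0, 1) = 1)
Pow(Add(Function('y')(85, -55), C), -1) = Pow(Add(1, 8494), -1) = Pow(8495, -1) = Rational(1, 8495)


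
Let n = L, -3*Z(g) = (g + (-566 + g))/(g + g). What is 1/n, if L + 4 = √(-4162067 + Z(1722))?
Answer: -20664/21501322217 - 3*I*√12341711508014/21501322217 ≈ -9.6106e-7 - 0.00049017*I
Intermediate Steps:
Z(g) = -(-566 + 2*g)/(6*g) (Z(g) = -(g + (-566 + g))/(3*(g + g)) = -(-566 + 2*g)/(3*(2*g)) = -(-566 + 2*g)*1/(2*g)/3 = -(-566 + 2*g)/(6*g))
L = -4 + I*√12341711508014/1722 (L = -4 + √(-4162067 + (⅓)*(283 - 1*1722)/1722) = -4 + √(-4162067 + (⅓)*(1/1722)*(283 - 1722)) = -4 + √(-4162067 + (⅓)*(1/1722)*(-1439)) = -4 + √(-4162067 - 1439/5166) = -4 + √(-21501239561/5166) = -4 + I*√12341711508014/1722 ≈ -4.0 + 2040.1*I)
n = -4 + I*√12341711508014/1722 ≈ -4.0 + 2040.1*I
1/n = 1/(-4 + I*√12341711508014/1722)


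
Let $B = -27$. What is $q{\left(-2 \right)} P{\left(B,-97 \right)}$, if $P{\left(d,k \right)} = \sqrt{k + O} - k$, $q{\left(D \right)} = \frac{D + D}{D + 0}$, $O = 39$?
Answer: $194 + 2 i \sqrt{58} \approx 194.0 + 15.232 i$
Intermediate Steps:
$q{\left(D \right)} = 2$ ($q{\left(D \right)} = \frac{2 D}{D} = 2$)
$P{\left(d,k \right)} = \sqrt{39 + k} - k$ ($P{\left(d,k \right)} = \sqrt{k + 39} - k = \sqrt{39 + k} - k$)
$q{\left(-2 \right)} P{\left(B,-97 \right)} = 2 \left(\sqrt{39 - 97} - -97\right) = 2 \left(\sqrt{-58} + 97\right) = 2 \left(i \sqrt{58} + 97\right) = 2 \left(97 + i \sqrt{58}\right) = 194 + 2 i \sqrt{58}$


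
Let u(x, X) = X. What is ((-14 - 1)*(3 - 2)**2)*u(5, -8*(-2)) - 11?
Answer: -251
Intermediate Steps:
((-14 - 1)*(3 - 2)**2)*u(5, -8*(-2)) - 11 = ((-14 - 1)*(3 - 2)**2)*(-8*(-2)) - 11 = -15*1**2*16 - 11 = -15*1*16 - 11 = -15*16 - 11 = -240 - 11 = -251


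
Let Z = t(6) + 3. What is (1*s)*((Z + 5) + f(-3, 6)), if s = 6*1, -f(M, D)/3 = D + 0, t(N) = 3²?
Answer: -6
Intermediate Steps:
t(N) = 9
f(M, D) = -3*D (f(M, D) = -3*(D + 0) = -3*D)
Z = 12 (Z = 9 + 3 = 12)
s = 6
(1*s)*((Z + 5) + f(-3, 6)) = (1*6)*((12 + 5) - 3*6) = 6*(17 - 18) = 6*(-1) = -6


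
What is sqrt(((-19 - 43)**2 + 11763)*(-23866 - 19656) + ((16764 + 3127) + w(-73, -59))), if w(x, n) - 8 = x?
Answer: 2*I*sqrt(169807007) ≈ 26062.0*I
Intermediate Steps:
w(x, n) = 8 + x
sqrt(((-19 - 43)**2 + 11763)*(-23866 - 19656) + ((16764 + 3127) + w(-73, -59))) = sqrt(((-19 - 43)**2 + 11763)*(-23866 - 19656) + ((16764 + 3127) + (8 - 73))) = sqrt(((-62)**2 + 11763)*(-43522) + (19891 - 65)) = sqrt((3844 + 11763)*(-43522) + 19826) = sqrt(15607*(-43522) + 19826) = sqrt(-679247854 + 19826) = sqrt(-679228028) = 2*I*sqrt(169807007)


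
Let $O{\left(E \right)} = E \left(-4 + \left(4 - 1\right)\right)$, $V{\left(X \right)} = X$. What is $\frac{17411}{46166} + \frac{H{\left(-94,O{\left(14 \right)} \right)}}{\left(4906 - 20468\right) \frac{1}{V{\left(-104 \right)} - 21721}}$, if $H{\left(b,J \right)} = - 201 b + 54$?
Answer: $\frac{9545881603291}{359217646} \approx 26574.0$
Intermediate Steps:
$O{\left(E \right)} = - E$ ($O{\left(E \right)} = E \left(-4 + 3\right) = E \left(-1\right) = - E$)
$H{\left(b,J \right)} = 54 - 201 b$
$\frac{17411}{46166} + \frac{H{\left(-94,O{\left(14 \right)} \right)}}{\left(4906 - 20468\right) \frac{1}{V{\left(-104 \right)} - 21721}} = \frac{17411}{46166} + \frac{54 - -18894}{\left(4906 - 20468\right) \frac{1}{-104 - 21721}} = 17411 \cdot \frac{1}{46166} + \frac{54 + 18894}{\left(-15562\right) \frac{1}{-21825}} = \frac{17411}{46166} + \frac{18948}{\left(-15562\right) \left(- \frac{1}{21825}\right)} = \frac{17411}{46166} + \frac{18948}{\frac{15562}{21825}} = \frac{17411}{46166} + 18948 \cdot \frac{21825}{15562} = \frac{17411}{46166} + \frac{206770050}{7781} = \frac{9545881603291}{359217646}$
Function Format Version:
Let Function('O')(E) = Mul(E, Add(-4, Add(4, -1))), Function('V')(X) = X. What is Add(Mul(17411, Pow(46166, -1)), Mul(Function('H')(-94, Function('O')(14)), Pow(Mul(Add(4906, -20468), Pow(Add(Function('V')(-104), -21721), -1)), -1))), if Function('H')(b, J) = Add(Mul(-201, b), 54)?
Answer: Rational(9545881603291, 359217646) ≈ 26574.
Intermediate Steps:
Function('O')(E) = Mul(-1, E) (Function('O')(E) = Mul(E, Add(-4, 3)) = Mul(E, -1) = Mul(-1, E))
Function('H')(b, J) = Add(54, Mul(-201, b))
Add(Mul(17411, Pow(46166, -1)), Mul(Function('H')(-94, Function('O')(14)), Pow(Mul(Add(4906, -20468), Pow(Add(Function('V')(-104), -21721), -1)), -1))) = Add(Mul(17411, Pow(46166, -1)), Mul(Add(54, Mul(-201, -94)), Pow(Mul(Add(4906, -20468), Pow(Add(-104, -21721), -1)), -1))) = Add(Mul(17411, Rational(1, 46166)), Mul(Add(54, 18894), Pow(Mul(-15562, Pow(-21825, -1)), -1))) = Add(Rational(17411, 46166), Mul(18948, Pow(Mul(-15562, Rational(-1, 21825)), -1))) = Add(Rational(17411, 46166), Mul(18948, Pow(Rational(15562, 21825), -1))) = Add(Rational(17411, 46166), Mul(18948, Rational(21825, 15562))) = Add(Rational(17411, 46166), Rational(206770050, 7781)) = Rational(9545881603291, 359217646)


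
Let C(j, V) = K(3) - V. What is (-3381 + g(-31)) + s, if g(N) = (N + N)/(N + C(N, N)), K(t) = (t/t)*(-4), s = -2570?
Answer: -11871/2 ≈ -5935.5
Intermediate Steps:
K(t) = -4 (K(t) = 1*(-4) = -4)
C(j, V) = -4 - V
g(N) = -N/2 (g(N) = (N + N)/(N + (-4 - N)) = (2*N)/(-4) = (2*N)*(-¼) = -N/2)
(-3381 + g(-31)) + s = (-3381 - ½*(-31)) - 2570 = (-3381 + 31/2) - 2570 = -6731/2 - 2570 = -11871/2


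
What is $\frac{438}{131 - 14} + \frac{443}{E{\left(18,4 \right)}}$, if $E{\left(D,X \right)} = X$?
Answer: $\frac{17861}{156} \approx 114.49$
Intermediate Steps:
$\frac{438}{131 - 14} + \frac{443}{E{\left(18,4 \right)}} = \frac{438}{131 - 14} + \frac{443}{4} = \frac{438}{117} + 443 \cdot \frac{1}{4} = 438 \cdot \frac{1}{117} + \frac{443}{4} = \frac{146}{39} + \frac{443}{4} = \frac{17861}{156}$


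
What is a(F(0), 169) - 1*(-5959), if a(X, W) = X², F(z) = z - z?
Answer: 5959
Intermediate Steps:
F(z) = 0
a(F(0), 169) - 1*(-5959) = 0² - 1*(-5959) = 0 + 5959 = 5959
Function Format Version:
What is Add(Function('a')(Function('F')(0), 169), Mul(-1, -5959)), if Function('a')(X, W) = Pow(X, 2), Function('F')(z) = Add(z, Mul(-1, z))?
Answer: 5959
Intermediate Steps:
Function('F')(z) = 0
Add(Function('a')(Function('F')(0), 169), Mul(-1, -5959)) = Add(Pow(0, 2), Mul(-1, -5959)) = Add(0, 5959) = 5959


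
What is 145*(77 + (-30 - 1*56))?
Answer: -1305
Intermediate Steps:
145*(77 + (-30 - 1*56)) = 145*(77 + (-30 - 56)) = 145*(77 - 86) = 145*(-9) = -1305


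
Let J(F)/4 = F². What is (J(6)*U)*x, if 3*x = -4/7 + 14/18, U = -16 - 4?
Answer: -4160/21 ≈ -198.10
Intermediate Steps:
U = -20
x = 13/189 (x = (-4/7 + 14/18)/3 = (-4*⅐ + 14*(1/18))/3 = (-4/7 + 7/9)/3 = (⅓)*(13/63) = 13/189 ≈ 0.068783)
J(F) = 4*F²
(J(6)*U)*x = ((4*6²)*(-20))*(13/189) = ((4*36)*(-20))*(13/189) = (144*(-20))*(13/189) = -2880*13/189 = -4160/21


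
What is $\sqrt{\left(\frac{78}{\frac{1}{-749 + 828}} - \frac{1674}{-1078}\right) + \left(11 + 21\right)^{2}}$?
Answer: $\frac{\sqrt{42615001}}{77} \approx 84.779$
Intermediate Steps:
$\sqrt{\left(\frac{78}{\frac{1}{-749 + 828}} - \frac{1674}{-1078}\right) + \left(11 + 21\right)^{2}} = \sqrt{\left(\frac{78}{\frac{1}{79}} - - \frac{837}{539}\right) + 32^{2}} = \sqrt{\left(78 \frac{1}{\frac{1}{79}} + \frac{837}{539}\right) + 1024} = \sqrt{\left(78 \cdot 79 + \frac{837}{539}\right) + 1024} = \sqrt{\left(6162 + \frac{837}{539}\right) + 1024} = \sqrt{\frac{3322155}{539} + 1024} = \sqrt{\frac{3874091}{539}} = \frac{\sqrt{42615001}}{77}$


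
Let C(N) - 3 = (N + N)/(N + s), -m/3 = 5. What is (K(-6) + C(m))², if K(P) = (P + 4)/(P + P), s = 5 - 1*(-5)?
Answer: 3025/36 ≈ 84.028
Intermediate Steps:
m = -15 (m = -3*5 = -15)
s = 10 (s = 5 + 5 = 10)
C(N) = 3 + 2*N/(10 + N) (C(N) = 3 + (N + N)/(N + 10) = 3 + (2*N)/(10 + N) = 3 + 2*N/(10 + N))
K(P) = (4 + P)/(2*P) (K(P) = (4 + P)/((2*P)) = (4 + P)*(1/(2*P)) = (4 + P)/(2*P))
(K(-6) + C(m))² = ((½)*(4 - 6)/(-6) + 5*(6 - 15)/(10 - 15))² = ((½)*(-⅙)*(-2) + 5*(-9)/(-5))² = (⅙ + 5*(-⅕)*(-9))² = (⅙ + 9)² = (55/6)² = 3025/36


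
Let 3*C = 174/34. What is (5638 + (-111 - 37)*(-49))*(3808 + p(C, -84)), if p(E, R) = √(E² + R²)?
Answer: 49085120 + 64450*√81601/17 ≈ 5.0168e+7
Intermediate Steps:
C = 29/17 (C = (174/34)/3 = (174*(1/34))/3 = (⅓)*(87/17) = 29/17 ≈ 1.7059)
(5638 + (-111 - 37)*(-49))*(3808 + p(C, -84)) = (5638 + (-111 - 37)*(-49))*(3808 + √((29/17)² + (-84)²)) = (5638 - 148*(-49))*(3808 + √(841/289 + 7056)) = (5638 + 7252)*(3808 + √(2040025/289)) = 12890*(3808 + 5*√81601/17) = 49085120 + 64450*√81601/17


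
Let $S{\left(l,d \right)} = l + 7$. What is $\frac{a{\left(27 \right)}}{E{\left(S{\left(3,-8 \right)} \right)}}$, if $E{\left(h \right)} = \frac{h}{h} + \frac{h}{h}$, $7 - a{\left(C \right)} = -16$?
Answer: $\frac{23}{2} \approx 11.5$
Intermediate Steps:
$a{\left(C \right)} = 23$ ($a{\left(C \right)} = 7 - -16 = 7 + 16 = 23$)
$S{\left(l,d \right)} = 7 + l$
$E{\left(h \right)} = 2$ ($E{\left(h \right)} = 1 + 1 = 2$)
$\frac{a{\left(27 \right)}}{E{\left(S{\left(3,-8 \right)} \right)}} = \frac{23}{2}$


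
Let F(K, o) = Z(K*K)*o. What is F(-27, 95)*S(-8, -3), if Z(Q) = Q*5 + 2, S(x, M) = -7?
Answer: -2425255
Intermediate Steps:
Z(Q) = 2 + 5*Q (Z(Q) = 5*Q + 2 = 2 + 5*Q)
F(K, o) = o*(2 + 5*K²) (F(K, o) = (2 + 5*(K*K))*o = (2 + 5*K²)*o = o*(2 + 5*K²))
F(-27, 95)*S(-8, -3) = (95*(2 + 5*(-27)²))*(-7) = (95*(2 + 5*729))*(-7) = (95*(2 + 3645))*(-7) = (95*3647)*(-7) = 346465*(-7) = -2425255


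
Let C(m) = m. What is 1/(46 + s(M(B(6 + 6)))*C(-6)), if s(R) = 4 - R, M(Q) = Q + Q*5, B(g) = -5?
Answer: -1/158 ≈ -0.0063291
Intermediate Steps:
M(Q) = 6*Q (M(Q) = Q + 5*Q = 6*Q)
1/(46 + s(M(B(6 + 6)))*C(-6)) = 1/(46 + (4 - 6*(-5))*(-6)) = 1/(46 + (4 - 1*(-30))*(-6)) = 1/(46 + (4 + 30)*(-6)) = 1/(46 + 34*(-6)) = 1/(46 - 204) = 1/(-158) = -1/158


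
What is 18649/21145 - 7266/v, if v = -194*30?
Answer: 1747845/820426 ≈ 2.1304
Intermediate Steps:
v = -5820
18649/21145 - 7266/v = 18649/21145 - 7266/(-5820) = 18649*(1/21145) - 7266*(-1/5820) = 18649/21145 + 1211/970 = 1747845/820426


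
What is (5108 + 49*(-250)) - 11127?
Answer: -18269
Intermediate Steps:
(5108 + 49*(-250)) - 11127 = (5108 - 12250) - 11127 = -7142 - 11127 = -18269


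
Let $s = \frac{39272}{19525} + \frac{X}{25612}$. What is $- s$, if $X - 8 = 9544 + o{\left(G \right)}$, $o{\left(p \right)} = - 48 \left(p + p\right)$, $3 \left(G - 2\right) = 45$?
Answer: $- \frac{290118116}{125018575} \approx -2.3206$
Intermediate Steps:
$G = 17$ ($G = 2 + \frac{1}{3} \cdot 45 = 2 + 15 = 17$)
$o{\left(p \right)} = - 96 p$ ($o{\left(p \right)} = - 48 \cdot 2 p = - 96 p$)
$X = 7920$ ($X = 8 + \left(9544 - 1632\right) = 8 + 7912 = 7920$)
$s = \frac{290118116}{125018575}$ ($s = \frac{39272}{19525} + \frac{7920}{25612} = 39272 \cdot \frac{1}{19525} + 7920 \cdot \frac{1}{25612} = \frac{39272}{19525} + \frac{1980}{6403} = \frac{290118116}{125018575} \approx 2.3206$)
$- s = \left(-1\right) \frac{290118116}{125018575} = - \frac{290118116}{125018575}$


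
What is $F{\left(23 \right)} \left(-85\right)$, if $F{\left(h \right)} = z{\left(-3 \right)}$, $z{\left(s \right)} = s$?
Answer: $255$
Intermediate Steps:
$F{\left(h \right)} = -3$
$F{\left(23 \right)} \left(-85\right) = \left(-3\right) \left(-85\right) = 255$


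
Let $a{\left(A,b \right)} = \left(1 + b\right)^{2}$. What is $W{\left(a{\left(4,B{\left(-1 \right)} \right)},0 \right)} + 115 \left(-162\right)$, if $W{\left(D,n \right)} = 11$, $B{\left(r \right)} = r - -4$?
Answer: $-18619$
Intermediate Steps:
$B{\left(r \right)} = 4 + r$ ($B{\left(r \right)} = r + 4 = 4 + r$)
$W{\left(a{\left(4,B{\left(-1 \right)} \right)},0 \right)} + 115 \left(-162\right) = 11 + 115 \left(-162\right) = 11 - 18630 = -18619$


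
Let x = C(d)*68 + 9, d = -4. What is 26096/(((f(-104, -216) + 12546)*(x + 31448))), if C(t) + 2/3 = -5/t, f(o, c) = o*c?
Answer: 6524/275674575 ≈ 2.3666e-5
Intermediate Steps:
f(o, c) = c*o
C(t) = -⅔ - 5/t
x = 146/3 (x = (-⅔ - 5/(-4))*68 + 9 = (-⅔ - 5*(-¼))*68 + 9 = (-⅔ + 5/4)*68 + 9 = (7/12)*68 + 9 = 119/3 + 9 = 146/3 ≈ 48.667)
26096/(((f(-104, -216) + 12546)*(x + 31448))) = 26096/(((-216*(-104) + 12546)*(146/3 + 31448))) = 26096/(((22464 + 12546)*(94490/3))) = 26096/((35010*(94490/3))) = 26096/1102698300 = 26096*(1/1102698300) = 6524/275674575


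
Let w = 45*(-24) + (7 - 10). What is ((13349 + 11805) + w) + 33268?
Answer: 57339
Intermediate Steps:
w = -1083 (w = -1080 - 3 = -1083)
((13349 + 11805) + w) + 33268 = ((13349 + 11805) - 1083) + 33268 = (25154 - 1083) + 33268 = 24071 + 33268 = 57339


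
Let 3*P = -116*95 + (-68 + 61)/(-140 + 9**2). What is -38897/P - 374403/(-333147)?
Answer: 845688953254/72201061477 ≈ 11.713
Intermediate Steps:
P = -650173/177 (P = (-116*95 + (-68 + 61)/(-140 + 9**2))/3 = (-11020 - 7/(-140 + 81))/3 = (-11020 - 7/(-59))/3 = (-11020 - 7*(-1/59))/3 = (-11020 + 7/59)/3 = (1/3)*(-650173/59) = -650173/177 ≈ -3673.3)
-38897/P - 374403/(-333147) = -38897/(-650173/177) - 374403/(-333147) = -38897*(-177/650173) - 374403*(-1/333147) = 6884769/650173 + 124801/111049 = 845688953254/72201061477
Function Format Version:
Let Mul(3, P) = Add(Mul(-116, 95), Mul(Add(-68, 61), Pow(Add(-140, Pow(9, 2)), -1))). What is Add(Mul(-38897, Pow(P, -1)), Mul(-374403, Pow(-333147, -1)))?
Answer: Rational(845688953254, 72201061477) ≈ 11.713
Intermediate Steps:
P = Rational(-650173, 177) (P = Mul(Rational(1, 3), Add(Mul(-116, 95), Mul(Add(-68, 61), Pow(Add(-140, Pow(9, 2)), -1)))) = Mul(Rational(1, 3), Add(-11020, Mul(-7, Pow(Add(-140, 81), -1)))) = Mul(Rational(1, 3), Add(-11020, Mul(-7, Pow(-59, -1)))) = Mul(Rational(1, 3), Add(-11020, Mul(-7, Rational(-1, 59)))) = Mul(Rational(1, 3), Add(-11020, Rational(7, 59))) = Mul(Rational(1, 3), Rational(-650173, 59)) = Rational(-650173, 177) ≈ -3673.3)
Add(Mul(-38897, Pow(P, -1)), Mul(-374403, Pow(-333147, -1))) = Add(Mul(-38897, Pow(Rational(-650173, 177), -1)), Mul(-374403, Pow(-333147, -1))) = Add(Mul(-38897, Rational(-177, 650173)), Mul(-374403, Rational(-1, 333147))) = Add(Rational(6884769, 650173), Rational(124801, 111049)) = Rational(845688953254, 72201061477)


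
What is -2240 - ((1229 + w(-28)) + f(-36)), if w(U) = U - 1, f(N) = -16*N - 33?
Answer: -3983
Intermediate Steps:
f(N) = -33 - 16*N
w(U) = -1 + U
-2240 - ((1229 + w(-28)) + f(-36)) = -2240 - ((1229 + (-1 - 28)) + (-33 - 16*(-36))) = -2240 - ((1229 - 29) + (-33 + 576)) = -2240 - (1200 + 543) = -2240 - 1*1743 = -2240 - 1743 = -3983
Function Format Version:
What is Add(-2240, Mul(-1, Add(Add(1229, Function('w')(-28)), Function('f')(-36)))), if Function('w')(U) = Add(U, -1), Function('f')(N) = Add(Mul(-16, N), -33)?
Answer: -3983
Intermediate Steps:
Function('f')(N) = Add(-33, Mul(-16, N))
Function('w')(U) = Add(-1, U)
Add(-2240, Mul(-1, Add(Add(1229, Function('w')(-28)), Function('f')(-36)))) = Add(-2240, Mul(-1, Add(Add(1229, Add(-1, -28)), Add(-33, Mul(-16, -36))))) = Add(-2240, Mul(-1, Add(Add(1229, -29), Add(-33, 576)))) = Add(-2240, Mul(-1, Add(1200, 543))) = Add(-2240, Mul(-1, 1743)) = Add(-2240, -1743) = -3983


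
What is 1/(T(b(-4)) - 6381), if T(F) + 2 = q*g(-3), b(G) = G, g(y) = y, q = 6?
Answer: -1/6401 ≈ -0.00015623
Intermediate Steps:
T(F) = -20 (T(F) = -2 + 6*(-3) = -2 - 18 = -20)
1/(T(b(-4)) - 6381) = 1/(-20 - 6381) = 1/(-6401) = -1/6401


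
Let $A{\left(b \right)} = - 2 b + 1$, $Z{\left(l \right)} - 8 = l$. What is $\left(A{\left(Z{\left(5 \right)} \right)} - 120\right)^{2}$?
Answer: $21025$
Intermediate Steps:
$Z{\left(l \right)} = 8 + l$
$A{\left(b \right)} = 1 - 2 b$
$\left(A{\left(Z{\left(5 \right)} \right)} - 120\right)^{2} = \left(\left(1 - 2 \left(8 + 5\right)\right) - 120\right)^{2} = \left(\left(1 - 26\right) - 120\right)^{2} = \left(-25 - 120\right)^{2} = \left(-145\right)^{2} = 21025$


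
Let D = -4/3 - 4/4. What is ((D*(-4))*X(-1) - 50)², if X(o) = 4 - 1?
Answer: 484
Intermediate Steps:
D = -7/3 (D = -4*⅓ - 4*¼ = -4/3 - 1 = -7/3 ≈ -2.3333)
X(o) = 3
((D*(-4))*X(-1) - 50)² = (-7/3*(-4)*3 - 50)² = ((28/3)*3 - 50)² = (28 - 50)² = (-22)² = 484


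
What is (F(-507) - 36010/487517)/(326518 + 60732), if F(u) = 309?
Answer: 150606743/188790958250 ≈ 0.00079774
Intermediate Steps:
(F(-507) - 36010/487517)/(326518 + 60732) = (309 - 36010/487517)/(326518 + 60732) = (309 - 36010*1/487517)/387250 = (309 - 36010/487517)*(1/387250) = (150606743/487517)*(1/387250) = 150606743/188790958250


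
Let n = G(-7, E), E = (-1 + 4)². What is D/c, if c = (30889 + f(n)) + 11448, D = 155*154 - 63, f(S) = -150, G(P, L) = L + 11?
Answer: 23807/42187 ≈ 0.56432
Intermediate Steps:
E = 9 (E = 3² = 9)
G(P, L) = 11 + L
n = 20 (n = 11 + 9 = 20)
D = 23807 (D = 23870 - 63 = 23807)
c = 42187 (c = (30889 - 150) + 11448 = 30739 + 11448 = 42187)
D/c = 23807/42187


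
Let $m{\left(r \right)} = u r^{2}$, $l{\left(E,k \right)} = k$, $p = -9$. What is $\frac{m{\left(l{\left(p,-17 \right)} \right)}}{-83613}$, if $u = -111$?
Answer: $\frac{10693}{27871} \approx 0.38366$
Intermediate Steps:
$m{\left(r \right)} = - 111 r^{2}$
$\frac{m{\left(l{\left(p,-17 \right)} \right)}}{-83613} = \frac{\left(-111\right) \left(-17\right)^{2}}{-83613} = \left(-111\right) 289 \left(- \frac{1}{83613}\right) = \left(-32079\right) \left(- \frac{1}{83613}\right) = \frac{10693}{27871}$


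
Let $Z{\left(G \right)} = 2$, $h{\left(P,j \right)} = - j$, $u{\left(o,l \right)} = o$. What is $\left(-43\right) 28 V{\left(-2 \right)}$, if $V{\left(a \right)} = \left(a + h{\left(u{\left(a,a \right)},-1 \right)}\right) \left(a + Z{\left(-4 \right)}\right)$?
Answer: $0$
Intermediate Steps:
$V{\left(a \right)} = \left(1 + a\right) \left(2 + a\right)$ ($V{\left(a \right)} = \left(a - -1\right) \left(a + 2\right) = \left(a + 1\right) \left(2 + a\right) = \left(1 + a\right) \left(2 + a\right)$)
$\left(-43\right) 28 V{\left(-2 \right)} = \left(-43\right) 28 \left(2 + \left(-2\right)^{2} + 3 \left(-2\right)\right) = - 1204 \left(2 + 4 - 6\right) = \left(-1204\right) 0 = 0$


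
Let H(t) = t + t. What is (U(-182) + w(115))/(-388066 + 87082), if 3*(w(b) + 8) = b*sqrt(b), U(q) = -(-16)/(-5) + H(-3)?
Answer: 43/752460 - 115*sqrt(115)/902952 ≈ -0.0013086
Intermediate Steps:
H(t) = 2*t
U(q) = -46/5 (U(q) = -(-16)/(-5) + 2*(-3) = -(-16)*(-1)/5 - 6 = -8*2/5 - 6 = -16/5 - 6 = -46/5)
w(b) = -8 + b**(3/2)/3 (w(b) = -8 + (b*sqrt(b))/3 = -8 + b**(3/2)/3)
(U(-182) + w(115))/(-388066 + 87082) = (-46/5 + (-8 + 115**(3/2)/3))/(-388066 + 87082) = (-46/5 + (-8 + (115*sqrt(115))/3))/(-300984) = (-46/5 + (-8 + 115*sqrt(115)/3))*(-1/300984) = (-86/5 + 115*sqrt(115)/3)*(-1/300984) = 43/752460 - 115*sqrt(115)/902952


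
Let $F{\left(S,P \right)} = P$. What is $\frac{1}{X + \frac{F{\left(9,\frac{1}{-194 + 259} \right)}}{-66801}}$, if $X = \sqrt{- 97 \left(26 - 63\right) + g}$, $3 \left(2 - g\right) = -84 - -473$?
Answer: $\frac{4342065}{65258346524170799} + \frac{25138037952300 \sqrt{1947}}{65258346524170799} \approx 0.016997$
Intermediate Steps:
$g = - \frac{383}{3}$ ($g = 2 - \frac{-84 - -473}{3} = 2 - \frac{-84 + 473}{3} = 2 - \frac{389}{3} = - \frac{383}{3} \approx -127.67$)
$X = \frac{4 \sqrt{1947}}{3}$ ($X = \sqrt{- 97 \left(26 - 63\right) - \frac{383}{3}} = \sqrt{\left(-97\right) \left(-37\right) - \frac{383}{3}} = \sqrt{3589 - \frac{383}{3}} = \sqrt{\frac{10384}{3}} = \frac{4 \sqrt{1947}}{3} \approx 58.833$)
$\frac{1}{X + \frac{F{\left(9,\frac{1}{-194 + 259} \right)}}{-66801}} = \frac{1}{\frac{4 \sqrt{1947}}{3} + \frac{1}{\left(-194 + 259\right) \left(-66801\right)}} = \frac{1}{\frac{4 \sqrt{1947}}{3} + \frac{1}{65} \left(- \frac{1}{66801}\right)} = \frac{1}{\frac{4 \sqrt{1947}}{3} - \frac{1}{4342065}} = \frac{1}{- \frac{1}{4342065} + \frac{4 \sqrt{1947}}{3}}$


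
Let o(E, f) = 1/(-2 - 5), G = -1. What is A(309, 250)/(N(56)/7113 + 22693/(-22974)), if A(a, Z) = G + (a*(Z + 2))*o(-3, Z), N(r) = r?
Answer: 40399587550/3558417 ≈ 11353.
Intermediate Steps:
o(E, f) = -⅐ (o(E, f) = 1/(-7) = -⅐)
A(a, Z) = -1 - a*(2 + Z)/7 (A(a, Z) = -1 + (a*(Z + 2))*(-⅐) = -1 + (a*(2 + Z))*(-⅐) = -1 - a*(2 + Z)/7)
A(309, 250)/(N(56)/7113 + 22693/(-22974)) = (-1 - 2/7*309 - ⅐*250*309)/(56/7113 + 22693/(-22974)) = (-1 - 618/7 - 77250/7)/(56*(1/7113) + 22693*(-1/22974)) = -11125/(56/7113 - 22693/22974) = -11125/(-17792085/18157118) = -11125*(-18157118/17792085) = 40399587550/3558417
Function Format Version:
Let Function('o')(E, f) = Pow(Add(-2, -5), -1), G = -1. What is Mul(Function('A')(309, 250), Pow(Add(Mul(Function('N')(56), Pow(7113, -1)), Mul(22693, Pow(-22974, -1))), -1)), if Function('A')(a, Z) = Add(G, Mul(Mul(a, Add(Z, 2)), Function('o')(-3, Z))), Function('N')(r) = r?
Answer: Rational(40399587550, 3558417) ≈ 11353.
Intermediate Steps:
Function('o')(E, f) = Rational(-1, 7) (Function('o')(E, f) = Pow(-7, -1) = Rational(-1, 7))
Function('A')(a, Z) = Add(-1, Mul(Rational(-1, 7), a, Add(2, Z))) (Function('A')(a, Z) = Add(-1, Mul(Mul(a, Add(Z, 2)), Rational(-1, 7))) = Add(-1, Mul(Mul(a, Add(2, Z)), Rational(-1, 7))) = Add(-1, Mul(Rational(-1, 7), a, Add(2, Z))))
Mul(Function('A')(309, 250), Pow(Add(Mul(Function('N')(56), Pow(7113, -1)), Mul(22693, Pow(-22974, -1))), -1)) = Mul(Add(-1, Mul(Rational(-2, 7), 309), Mul(Rational(-1, 7), 250, 309)), Pow(Add(Mul(56, Pow(7113, -1)), Mul(22693, Pow(-22974, -1))), -1)) = Mul(Add(-1, Rational(-618, 7), Rational(-77250, 7)), Pow(Add(Mul(56, Rational(1, 7113)), Mul(22693, Rational(-1, 22974))), -1)) = Mul(-11125, Pow(Add(Rational(56, 7113), Rational(-22693, 22974)), -1)) = Mul(-11125, Pow(Rational(-17792085, 18157118), -1)) = Mul(-11125, Rational(-18157118, 17792085)) = Rational(40399587550, 3558417)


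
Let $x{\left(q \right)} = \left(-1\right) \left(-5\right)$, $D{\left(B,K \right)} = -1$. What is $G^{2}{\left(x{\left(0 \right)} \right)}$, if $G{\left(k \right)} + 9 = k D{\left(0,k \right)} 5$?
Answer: $1156$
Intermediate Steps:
$x{\left(q \right)} = 5$
$G{\left(k \right)} = -9 - 5 k$ ($G{\left(k \right)} = -9 + k \left(-1\right) 5 = -9 + - k 5 = -9 - 5 k$)
$G^{2}{\left(x{\left(0 \right)} \right)} = \left(-9 - 25\right)^{2} = \left(-34\right)^{2} = 1156$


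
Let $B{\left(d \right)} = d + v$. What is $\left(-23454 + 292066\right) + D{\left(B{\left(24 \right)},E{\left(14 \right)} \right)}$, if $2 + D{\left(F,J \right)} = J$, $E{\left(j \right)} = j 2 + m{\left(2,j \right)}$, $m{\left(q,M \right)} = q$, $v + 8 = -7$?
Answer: $268640$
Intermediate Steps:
$v = -15$ ($v = -8 - 7 = -15$)
$B{\left(d \right)} = -15 + d$ ($B{\left(d \right)} = d - 15 = -15 + d$)
$E{\left(j \right)} = 2 + 2 j$ ($E{\left(j \right)} = j 2 + 2 = 2 j + 2 = 2 + 2 j$)
$D{\left(F,J \right)} = -2 + J$
$\left(-23454 + 292066\right) + D{\left(B{\left(24 \right)},E{\left(14 \right)} \right)} = \left(-23454 + 292066\right) + \left(-2 + \left(2 + 2 \cdot 14\right)\right) = 268612 + \left(-2 + \left(2 + 28\right)\right) = 268612 + \left(-2 + 30\right) = 268612 + 28 = 268640$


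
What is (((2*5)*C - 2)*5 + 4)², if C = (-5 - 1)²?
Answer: 3218436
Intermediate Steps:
C = 36 (C = (-6)² = 36)
(((2*5)*C - 2)*5 + 4)² = (((2*5)*36 - 2)*5 + 4)² = ((10*36 - 2)*5 + 4)² = ((360 - 2)*5 + 4)² = (358*5 + 4)² = (1790 + 4)² = 1794² = 3218436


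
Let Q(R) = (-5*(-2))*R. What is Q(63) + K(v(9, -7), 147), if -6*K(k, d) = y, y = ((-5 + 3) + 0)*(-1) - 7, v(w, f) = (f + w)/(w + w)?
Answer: 3785/6 ≈ 630.83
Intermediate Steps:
v(w, f) = (f + w)/(2*w) (v(w, f) = (f + w)/((2*w)) = (f + w)*(1/(2*w)) = (f + w)/(2*w))
Q(R) = 10*R
y = -5 (y = (-2 + 0)*(-1) - 7 = -2*(-1) - 7 = 2 - 7 = -5)
K(k, d) = 5/6 (K(k, d) = -1/6*(-5) = 5/6)
Q(63) + K(v(9, -7), 147) = 10*63 + 5/6 = 630 + 5/6 = 3785/6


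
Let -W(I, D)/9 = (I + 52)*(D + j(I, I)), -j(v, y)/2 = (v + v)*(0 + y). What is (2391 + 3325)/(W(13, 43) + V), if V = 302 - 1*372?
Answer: 5716/370235 ≈ 0.015439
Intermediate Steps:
j(v, y) = -4*v*y (j(v, y) = -2*(v + v)*(0 + y) = -2*2*v*y = -4*v*y)
W(I, D) = -9*(52 + I)*(D - 4*I**2) (W(I, D) = -9*(I + 52)*(D - 4*I*I) = -9*(52 + I)*(D - 4*I**2))
V = -70 (V = 302 - 372 = -70)
(2391 + 3325)/(W(13, 43) + V) = (2391 + 3325)/((-468*43 + 36*13**3 + 1872*13**2 - 9*43*13) - 70) = 5716/((-20124 + 36*2197 + 1872*169 - 5031) - 70) = 5716/((-20124 + 79092 + 316368 - 5031) - 70) = 5716/(370305 - 70) = 5716/370235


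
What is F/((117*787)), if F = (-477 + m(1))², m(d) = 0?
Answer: 25281/10231 ≈ 2.4710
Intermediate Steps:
F = 227529 (F = (-477 + 0)² = (-477)² = 227529)
F/((117*787)) = 227529/((117*787)) = 227529/92079 = 227529*(1/92079) = 25281/10231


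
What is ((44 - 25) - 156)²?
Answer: 18769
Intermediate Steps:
((44 - 25) - 156)² = (19 - 156)² = (-137)² = 18769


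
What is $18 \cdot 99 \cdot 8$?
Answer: $14256$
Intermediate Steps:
$18 \cdot 99 \cdot 8 = 1782 \cdot 8 = 14256$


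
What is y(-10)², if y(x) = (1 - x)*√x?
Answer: -1210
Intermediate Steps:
y(x) = √x*(1 - x)
y(-10)² = (√(-10)*(1 - 1*(-10)))² = ((I*√10)*(1 + 10))² = ((I*√10)*11)² = (11*I*√10)² = -1210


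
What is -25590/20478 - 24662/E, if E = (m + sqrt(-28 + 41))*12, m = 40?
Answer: -862019725/16249293 + 12331*sqrt(13)/9522 ≈ -48.380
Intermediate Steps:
E = 480 + 12*sqrt(13) (E = (40 + sqrt(-28 + 41))*12 = (40 + sqrt(13))*12 = 480 + 12*sqrt(13) ≈ 523.27)
-25590/20478 - 24662/E = -25590/20478 - 24662/(480 + 12*sqrt(13)) = -25590*1/20478 - 24662/(480 + 12*sqrt(13)) = -4265/3413 - 24662/(480 + 12*sqrt(13))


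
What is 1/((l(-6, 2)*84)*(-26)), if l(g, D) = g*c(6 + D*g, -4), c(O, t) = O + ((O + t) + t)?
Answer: -1/262080 ≈ -3.8156e-6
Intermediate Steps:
c(O, t) = 2*O + 2*t (c(O, t) = O + (O + 2*t) = 2*O + 2*t)
l(g, D) = g*(4 + 2*D*g) (l(g, D) = g*(2*(6 + D*g) + 2*(-4)) = g*((12 + 2*D*g) - 8) = g*(4 + 2*D*g))
1/((l(-6, 2)*84)*(-26)) = 1/(((2*(-6)*(2 + 2*(-6)))*84)*(-26)) = 1/(((2*(-6)*(2 - 12))*84)*(-26)) = 1/(((2*(-6)*(-10))*84)*(-26)) = 1/((120*84)*(-26)) = 1/(10080*(-26)) = 1/(-262080) = -1/262080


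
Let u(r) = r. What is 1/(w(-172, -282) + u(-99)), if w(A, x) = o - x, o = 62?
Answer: 1/245 ≈ 0.0040816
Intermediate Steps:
w(A, x) = 62 - x
1/(w(-172, -282) + u(-99)) = 1/((62 - 1*(-282)) - 99) = 1/((62 + 282) - 99) = 1/(344 - 99) = 1/245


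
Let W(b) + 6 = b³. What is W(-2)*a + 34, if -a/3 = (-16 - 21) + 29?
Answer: -302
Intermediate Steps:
W(b) = -6 + b³
a = 24 (a = -3*((-16 - 21) + 29) = -3*(-37 + 29) = -3*(-8) = 24)
W(-2)*a + 34 = (-6 + (-2)³)*24 + 34 = (-6 - 8)*24 + 34 = -14*24 + 34 = -336 + 34 = -302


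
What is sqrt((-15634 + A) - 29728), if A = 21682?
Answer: 8*I*sqrt(370) ≈ 153.88*I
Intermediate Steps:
sqrt((-15634 + A) - 29728) = sqrt((-15634 + 21682) - 29728) = sqrt(6048 - 29728) = sqrt(-23680) = 8*I*sqrt(370)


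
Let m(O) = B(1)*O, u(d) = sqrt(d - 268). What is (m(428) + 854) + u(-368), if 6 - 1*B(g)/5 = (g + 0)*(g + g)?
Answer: 9414 + 2*I*sqrt(159) ≈ 9414.0 + 25.219*I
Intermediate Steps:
B(g) = 30 - 10*g**2 (B(g) = 30 - 5*(g + 0)*(g + g) = 30 - 5*g*2*g = 30 - 10*g**2)
u(d) = sqrt(-268 + d)
m(O) = 20*O (m(O) = (30 - 10*1**2)*O = (30 - 10*1)*O = (30 - 10)*O = 20*O)
(m(428) + 854) + u(-368) = (20*428 + 854) + sqrt(-268 - 368) = (8560 + 854) + sqrt(-636) = 9414 + 2*I*sqrt(159)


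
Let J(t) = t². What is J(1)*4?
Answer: 4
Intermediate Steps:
J(1)*4 = 1²*4 = 1*4 = 4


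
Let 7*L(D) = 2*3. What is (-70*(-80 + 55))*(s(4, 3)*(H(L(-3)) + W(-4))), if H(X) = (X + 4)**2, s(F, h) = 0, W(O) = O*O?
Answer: 0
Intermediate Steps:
W(O) = O**2
L(D) = 6/7 (L(D) = (2*3)/7 = (1/7)*6 = 6/7)
H(X) = (4 + X)**2
(-70*(-80 + 55))*(s(4, 3)*(H(L(-3)) + W(-4))) = (-70*(-80 + 55))*(0*((4 + 6/7)**2 + (-4)**2)) = (-70*(-25))*(0*((34/7)**2 + 16)) = 1750*(0*(1156/49 + 16)) = 1750*(0*(1940/49)) = 1750*0 = 0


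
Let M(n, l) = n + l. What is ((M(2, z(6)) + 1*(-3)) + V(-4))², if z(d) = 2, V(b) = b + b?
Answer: 49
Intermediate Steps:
V(b) = 2*b
M(n, l) = l + n
((M(2, z(6)) + 1*(-3)) + V(-4))² = (((2 + 2) + 1*(-3)) + 2*(-4))² = ((4 - 3) - 8)² = (1 - 8)² = (-7)² = 49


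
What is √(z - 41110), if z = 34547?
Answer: I*√6563 ≈ 81.012*I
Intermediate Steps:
√(z - 41110) = √(34547 - 41110) = √(-6563) = I*√6563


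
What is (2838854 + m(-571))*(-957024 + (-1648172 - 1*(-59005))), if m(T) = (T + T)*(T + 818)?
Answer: -6510050224980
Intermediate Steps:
m(T) = 2*T*(818 + T) (m(T) = (2*T)*(818 + T) = 2*T*(818 + T))
(2838854 + m(-571))*(-957024 + (-1648172 - 1*(-59005))) = (2838854 + 2*(-571)*(818 - 571))*(-957024 + (-1648172 - 1*(-59005))) = (2838854 + 2*(-571)*247)*(-957024 + (-1648172 + 59005)) = (2838854 - 282074)*(-957024 - 1589167) = 2556780*(-2546191) = -6510050224980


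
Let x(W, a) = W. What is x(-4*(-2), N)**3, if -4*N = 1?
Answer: 512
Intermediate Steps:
N = -1/4 (N = -1/4*1 = -1/4 ≈ -0.25000)
x(-4*(-2), N)**3 = (-4*(-2))**3 = 8**3 = 512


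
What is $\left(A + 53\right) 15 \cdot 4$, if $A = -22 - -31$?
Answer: $3720$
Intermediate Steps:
$A = 9$ ($A = -22 + 31 = 9$)
$\left(A + 53\right) 15 \cdot 4 = \left(9 + 53\right) 15 \cdot 4 = 62 \cdot 15 \cdot 4 = 930 \cdot 4 = 3720$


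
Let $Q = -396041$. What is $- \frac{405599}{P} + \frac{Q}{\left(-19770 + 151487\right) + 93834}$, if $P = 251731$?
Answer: $- \frac{191179057020}{56778178781} \approx -3.3671$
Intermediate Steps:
$- \frac{405599}{P} + \frac{Q}{\left(-19770 + 151487\right) + 93834} = - \frac{405599}{251731} - \frac{396041}{\left(-19770 + 151487\right) + 93834} = \left(-405599\right) \frac{1}{251731} - \frac{396041}{131717 + 93834} = - \frac{405599}{251731} - \frac{396041}{225551} = - \frac{191179057020}{56778178781}$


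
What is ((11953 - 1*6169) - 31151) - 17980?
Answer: -43347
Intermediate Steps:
((11953 - 1*6169) - 31151) - 17980 = ((11953 - 6169) - 31151) - 17980 = (5784 - 31151) - 17980 = -25367 - 17980 = -43347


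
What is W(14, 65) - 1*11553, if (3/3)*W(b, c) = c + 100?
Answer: -11388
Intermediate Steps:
W(b, c) = 100 + c (W(b, c) = c + 100 = 100 + c)
W(14, 65) - 1*11553 = (100 + 65) - 1*11553 = 165 - 11553 = -11388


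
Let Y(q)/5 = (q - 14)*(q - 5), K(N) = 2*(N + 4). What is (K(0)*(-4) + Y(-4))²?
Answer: 605284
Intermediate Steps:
K(N) = 8 + 2*N (K(N) = 2*(4 + N) = 8 + 2*N)
Y(q) = 5*(-14 + q)*(-5 + q) (Y(q) = 5*((q - 14)*(q - 5)) = 5*((-14 + q)*(-5 + q)) = 5*(-14 + q)*(-5 + q))
(K(0)*(-4) + Y(-4))² = ((8 + 2*0)*(-4) + (350 - 95*(-4) + 5*(-4)²))² = ((8 + 0)*(-4) + (350 + 380 + 5*16))² = (8*(-4) + (350 + 380 + 80))² = (-32 + 810)² = 778² = 605284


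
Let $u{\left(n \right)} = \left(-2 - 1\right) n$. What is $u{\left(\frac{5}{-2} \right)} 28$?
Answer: $210$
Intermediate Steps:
$u{\left(n \right)} = - 3 n$
$u{\left(\frac{5}{-2} \right)} 28 = - 3 \frac{5}{-2} \cdot 28 = - 3 \cdot 5 \left(- \frac{1}{2}\right) 28 = \left(-3\right) \left(- \frac{5}{2}\right) 28 = \frac{15}{2} \cdot 28 = 210$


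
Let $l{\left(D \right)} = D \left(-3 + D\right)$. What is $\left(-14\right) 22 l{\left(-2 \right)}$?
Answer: $-3080$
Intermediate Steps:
$\left(-14\right) 22 l{\left(-2 \right)} = \left(-14\right) 22 \left(- 2 \left(-3 - 2\right)\right) = - 308 \left(\left(-2\right) \left(-5\right)\right) = \left(-308\right) 10 = -3080$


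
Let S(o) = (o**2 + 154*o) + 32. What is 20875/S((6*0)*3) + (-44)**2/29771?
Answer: 621531577/952672 ≈ 652.41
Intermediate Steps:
S(o) = 32 + o**2 + 154*o
20875/S((6*0)*3) + (-44)**2/29771 = 20875/(32 + ((6*0)*3)**2 + 154*((6*0)*3)) + (-44)**2/29771 = 20875/(32 + (0*3)**2 + 154*(0*3)) + 1936*(1/29771) = 20875/(32 + 0**2 + 154*0) + 1936/29771 = 20875/(32 + 0 + 0) + 1936/29771 = 20875/32 + 1936/29771 = 621531577/952672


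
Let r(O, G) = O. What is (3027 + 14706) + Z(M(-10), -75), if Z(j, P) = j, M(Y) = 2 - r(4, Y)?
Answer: 17731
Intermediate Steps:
M(Y) = -2 (M(Y) = 2 - 1*4 = 2 - 4 = -2)
(3027 + 14706) + Z(M(-10), -75) = (3027 + 14706) - 2 = 17733 - 2 = 17731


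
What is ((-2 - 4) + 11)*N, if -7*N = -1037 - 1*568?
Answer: 8025/7 ≈ 1146.4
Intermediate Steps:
N = 1605/7 (N = -(-1037 - 1*568)/7 = -(-1037 - 568)/7 = -1/7*(-1605) = 1605/7 ≈ 229.29)
((-2 - 4) + 11)*N = ((-2 - 4) + 11)*(1605/7) = (-6 + 11)*(1605/7) = 5*(1605/7) = 8025/7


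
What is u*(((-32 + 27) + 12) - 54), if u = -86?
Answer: 4042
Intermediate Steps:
u*(((-32 + 27) + 12) - 54) = -86*(((-32 + 27) + 12) - 54) = -86*((-5 + 12) - 54) = -86*(7 - 54) = -86*(-47) = 4042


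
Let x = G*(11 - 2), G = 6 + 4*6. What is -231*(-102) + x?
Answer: 23832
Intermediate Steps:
G = 30 (G = 6 + 24 = 30)
x = 270 (x = 30*(11 - 2) = 30*9 = 270)
-231*(-102) + x = -231*(-102) + 270 = 23562 + 270 = 23832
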